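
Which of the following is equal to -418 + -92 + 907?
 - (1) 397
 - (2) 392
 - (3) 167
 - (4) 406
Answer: 1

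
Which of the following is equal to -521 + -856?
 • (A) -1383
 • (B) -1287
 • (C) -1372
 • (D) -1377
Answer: D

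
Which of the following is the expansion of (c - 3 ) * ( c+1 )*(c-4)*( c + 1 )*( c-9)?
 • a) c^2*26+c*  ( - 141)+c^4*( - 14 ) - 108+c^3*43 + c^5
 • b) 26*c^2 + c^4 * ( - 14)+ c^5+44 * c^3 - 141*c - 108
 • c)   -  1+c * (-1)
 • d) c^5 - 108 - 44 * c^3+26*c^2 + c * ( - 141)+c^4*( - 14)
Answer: b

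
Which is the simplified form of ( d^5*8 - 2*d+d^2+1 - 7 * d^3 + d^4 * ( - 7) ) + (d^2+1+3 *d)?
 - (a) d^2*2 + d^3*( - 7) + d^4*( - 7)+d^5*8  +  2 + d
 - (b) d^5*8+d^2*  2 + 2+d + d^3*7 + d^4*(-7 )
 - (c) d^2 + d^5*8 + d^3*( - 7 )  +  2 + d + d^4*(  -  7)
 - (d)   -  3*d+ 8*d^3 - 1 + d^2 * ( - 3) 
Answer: a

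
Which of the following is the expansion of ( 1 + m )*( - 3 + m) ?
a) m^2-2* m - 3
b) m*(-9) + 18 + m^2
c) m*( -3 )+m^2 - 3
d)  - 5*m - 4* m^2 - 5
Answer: a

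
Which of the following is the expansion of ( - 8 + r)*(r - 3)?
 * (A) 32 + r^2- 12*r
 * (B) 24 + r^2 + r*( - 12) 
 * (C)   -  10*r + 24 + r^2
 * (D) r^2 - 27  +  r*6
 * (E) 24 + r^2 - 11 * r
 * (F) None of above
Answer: E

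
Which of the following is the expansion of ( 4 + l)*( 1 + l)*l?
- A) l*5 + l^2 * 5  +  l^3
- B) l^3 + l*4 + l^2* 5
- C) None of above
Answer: B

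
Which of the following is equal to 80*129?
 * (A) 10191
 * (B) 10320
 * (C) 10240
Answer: B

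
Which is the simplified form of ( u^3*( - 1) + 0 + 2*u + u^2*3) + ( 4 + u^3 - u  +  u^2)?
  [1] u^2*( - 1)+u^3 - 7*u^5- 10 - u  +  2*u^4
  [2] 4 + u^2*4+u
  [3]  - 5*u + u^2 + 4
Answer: 2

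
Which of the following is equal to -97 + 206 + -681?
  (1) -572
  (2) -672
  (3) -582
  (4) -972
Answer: 1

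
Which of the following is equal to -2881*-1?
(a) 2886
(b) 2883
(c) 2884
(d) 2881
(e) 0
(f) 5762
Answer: d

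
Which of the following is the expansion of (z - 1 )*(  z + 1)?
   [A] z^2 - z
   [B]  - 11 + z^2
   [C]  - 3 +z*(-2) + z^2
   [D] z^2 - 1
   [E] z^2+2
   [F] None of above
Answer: D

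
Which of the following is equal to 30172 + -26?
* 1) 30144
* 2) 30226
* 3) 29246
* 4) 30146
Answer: 4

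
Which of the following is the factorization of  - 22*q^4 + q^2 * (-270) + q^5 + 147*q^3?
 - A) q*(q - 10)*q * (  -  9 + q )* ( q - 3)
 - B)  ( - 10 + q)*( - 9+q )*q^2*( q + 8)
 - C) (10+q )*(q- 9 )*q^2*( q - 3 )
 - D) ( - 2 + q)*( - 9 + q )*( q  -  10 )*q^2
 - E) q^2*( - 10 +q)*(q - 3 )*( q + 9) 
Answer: A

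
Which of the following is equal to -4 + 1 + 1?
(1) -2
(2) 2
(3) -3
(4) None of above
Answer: 1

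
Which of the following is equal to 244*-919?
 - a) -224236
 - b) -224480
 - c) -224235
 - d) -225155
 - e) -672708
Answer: a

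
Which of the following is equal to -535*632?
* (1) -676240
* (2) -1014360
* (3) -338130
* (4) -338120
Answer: 4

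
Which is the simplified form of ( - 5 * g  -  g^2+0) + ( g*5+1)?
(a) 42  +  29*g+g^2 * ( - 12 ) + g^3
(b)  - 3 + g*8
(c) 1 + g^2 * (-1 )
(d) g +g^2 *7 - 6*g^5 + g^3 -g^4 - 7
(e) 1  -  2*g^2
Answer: c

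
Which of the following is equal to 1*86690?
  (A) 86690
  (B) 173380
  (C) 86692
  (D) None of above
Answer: A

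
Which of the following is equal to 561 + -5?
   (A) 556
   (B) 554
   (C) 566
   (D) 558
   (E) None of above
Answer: A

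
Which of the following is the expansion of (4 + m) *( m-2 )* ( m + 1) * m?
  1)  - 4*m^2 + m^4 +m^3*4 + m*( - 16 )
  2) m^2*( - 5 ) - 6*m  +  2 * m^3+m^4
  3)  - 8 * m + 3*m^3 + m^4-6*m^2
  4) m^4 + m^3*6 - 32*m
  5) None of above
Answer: 3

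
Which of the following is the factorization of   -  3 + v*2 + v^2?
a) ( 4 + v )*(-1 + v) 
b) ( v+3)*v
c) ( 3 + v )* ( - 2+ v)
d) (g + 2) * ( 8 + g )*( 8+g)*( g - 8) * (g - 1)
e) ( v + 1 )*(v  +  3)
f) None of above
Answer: f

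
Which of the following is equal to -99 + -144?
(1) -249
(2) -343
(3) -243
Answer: 3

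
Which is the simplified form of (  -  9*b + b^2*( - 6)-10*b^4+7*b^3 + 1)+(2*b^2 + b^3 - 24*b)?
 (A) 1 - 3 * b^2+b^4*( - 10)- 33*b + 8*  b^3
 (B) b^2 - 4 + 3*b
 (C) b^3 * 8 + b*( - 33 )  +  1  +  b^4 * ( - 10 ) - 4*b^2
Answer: C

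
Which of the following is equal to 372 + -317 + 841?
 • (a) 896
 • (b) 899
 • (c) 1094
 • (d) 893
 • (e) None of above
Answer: a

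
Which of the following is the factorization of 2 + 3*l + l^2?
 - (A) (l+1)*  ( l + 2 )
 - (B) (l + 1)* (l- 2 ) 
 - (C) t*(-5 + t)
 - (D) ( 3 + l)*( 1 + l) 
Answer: A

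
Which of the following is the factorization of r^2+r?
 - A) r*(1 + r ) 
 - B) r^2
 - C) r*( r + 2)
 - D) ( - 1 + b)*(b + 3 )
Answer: A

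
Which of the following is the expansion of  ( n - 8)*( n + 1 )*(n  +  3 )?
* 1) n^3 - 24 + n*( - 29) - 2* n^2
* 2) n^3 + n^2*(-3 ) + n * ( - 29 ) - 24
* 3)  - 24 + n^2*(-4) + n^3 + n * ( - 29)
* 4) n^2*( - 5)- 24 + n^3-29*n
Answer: 3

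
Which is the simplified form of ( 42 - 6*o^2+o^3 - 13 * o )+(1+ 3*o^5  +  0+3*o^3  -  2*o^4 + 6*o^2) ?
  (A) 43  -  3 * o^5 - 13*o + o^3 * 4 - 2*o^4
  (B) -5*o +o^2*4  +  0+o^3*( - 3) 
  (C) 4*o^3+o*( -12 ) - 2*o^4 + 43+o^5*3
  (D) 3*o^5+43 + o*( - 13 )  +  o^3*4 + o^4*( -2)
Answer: D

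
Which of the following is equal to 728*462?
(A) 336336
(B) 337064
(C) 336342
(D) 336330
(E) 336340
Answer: A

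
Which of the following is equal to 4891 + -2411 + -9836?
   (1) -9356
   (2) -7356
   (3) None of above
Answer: 2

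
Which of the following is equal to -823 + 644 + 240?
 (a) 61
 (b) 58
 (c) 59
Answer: a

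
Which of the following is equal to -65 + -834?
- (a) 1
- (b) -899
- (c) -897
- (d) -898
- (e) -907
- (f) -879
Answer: b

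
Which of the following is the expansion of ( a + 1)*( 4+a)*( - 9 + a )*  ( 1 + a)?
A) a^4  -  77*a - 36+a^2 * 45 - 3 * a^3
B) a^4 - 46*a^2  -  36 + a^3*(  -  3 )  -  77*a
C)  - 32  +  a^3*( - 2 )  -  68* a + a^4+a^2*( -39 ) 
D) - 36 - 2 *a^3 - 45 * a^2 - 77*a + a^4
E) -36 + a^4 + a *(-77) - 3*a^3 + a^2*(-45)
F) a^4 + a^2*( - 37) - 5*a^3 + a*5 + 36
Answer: E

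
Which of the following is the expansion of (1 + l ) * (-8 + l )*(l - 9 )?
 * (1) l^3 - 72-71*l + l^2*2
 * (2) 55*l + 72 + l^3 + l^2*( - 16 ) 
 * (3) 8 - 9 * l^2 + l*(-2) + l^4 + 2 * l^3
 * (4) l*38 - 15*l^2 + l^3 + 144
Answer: 2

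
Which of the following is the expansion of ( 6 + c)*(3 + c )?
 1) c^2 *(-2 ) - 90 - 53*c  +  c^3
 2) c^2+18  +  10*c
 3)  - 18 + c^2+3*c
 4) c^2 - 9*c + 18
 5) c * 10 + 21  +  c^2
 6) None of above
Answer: 6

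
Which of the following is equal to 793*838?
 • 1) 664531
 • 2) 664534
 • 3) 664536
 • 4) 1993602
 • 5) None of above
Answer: 2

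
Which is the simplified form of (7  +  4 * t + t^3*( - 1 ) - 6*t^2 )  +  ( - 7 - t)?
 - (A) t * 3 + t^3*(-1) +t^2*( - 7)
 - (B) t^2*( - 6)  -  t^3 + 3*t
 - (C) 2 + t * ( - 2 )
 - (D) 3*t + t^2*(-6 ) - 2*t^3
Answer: B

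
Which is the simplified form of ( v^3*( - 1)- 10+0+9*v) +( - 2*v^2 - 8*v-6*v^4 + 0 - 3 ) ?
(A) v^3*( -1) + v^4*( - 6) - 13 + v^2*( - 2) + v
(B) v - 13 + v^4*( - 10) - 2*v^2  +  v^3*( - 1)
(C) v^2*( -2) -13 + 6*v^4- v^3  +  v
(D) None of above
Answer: A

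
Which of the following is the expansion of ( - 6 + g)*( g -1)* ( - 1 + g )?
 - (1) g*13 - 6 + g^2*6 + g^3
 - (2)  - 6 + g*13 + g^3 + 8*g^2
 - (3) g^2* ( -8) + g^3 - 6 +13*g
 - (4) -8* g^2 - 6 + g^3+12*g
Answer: 3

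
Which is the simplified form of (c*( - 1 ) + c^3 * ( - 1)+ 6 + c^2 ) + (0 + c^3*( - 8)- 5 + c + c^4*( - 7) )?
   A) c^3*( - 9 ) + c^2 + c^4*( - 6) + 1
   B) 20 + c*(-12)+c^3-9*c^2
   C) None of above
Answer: C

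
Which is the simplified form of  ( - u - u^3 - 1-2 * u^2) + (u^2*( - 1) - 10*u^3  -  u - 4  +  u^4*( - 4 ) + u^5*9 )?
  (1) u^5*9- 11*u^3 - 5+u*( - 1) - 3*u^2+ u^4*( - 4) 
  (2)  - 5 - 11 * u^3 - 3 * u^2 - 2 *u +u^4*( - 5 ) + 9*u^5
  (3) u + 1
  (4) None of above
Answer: 4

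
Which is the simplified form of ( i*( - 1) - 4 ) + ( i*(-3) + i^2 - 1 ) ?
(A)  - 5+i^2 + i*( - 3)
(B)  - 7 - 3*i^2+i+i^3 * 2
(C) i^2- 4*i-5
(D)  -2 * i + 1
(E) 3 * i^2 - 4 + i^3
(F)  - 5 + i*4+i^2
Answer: C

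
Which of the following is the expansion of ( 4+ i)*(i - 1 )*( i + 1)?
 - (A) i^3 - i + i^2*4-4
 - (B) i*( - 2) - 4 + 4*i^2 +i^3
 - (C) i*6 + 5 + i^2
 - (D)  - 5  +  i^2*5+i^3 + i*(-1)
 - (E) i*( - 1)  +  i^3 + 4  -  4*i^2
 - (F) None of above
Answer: A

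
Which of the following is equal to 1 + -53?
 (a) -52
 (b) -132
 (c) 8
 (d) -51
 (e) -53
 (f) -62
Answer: a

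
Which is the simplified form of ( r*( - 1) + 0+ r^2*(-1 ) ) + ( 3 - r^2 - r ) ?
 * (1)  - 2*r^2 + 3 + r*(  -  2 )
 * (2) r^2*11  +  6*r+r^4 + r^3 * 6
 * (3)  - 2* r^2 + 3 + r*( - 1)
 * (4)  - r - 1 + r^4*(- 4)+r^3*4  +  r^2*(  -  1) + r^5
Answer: 1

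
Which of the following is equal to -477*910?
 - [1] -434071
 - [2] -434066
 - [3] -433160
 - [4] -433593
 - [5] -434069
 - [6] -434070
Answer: 6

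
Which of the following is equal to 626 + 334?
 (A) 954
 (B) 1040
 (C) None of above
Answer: C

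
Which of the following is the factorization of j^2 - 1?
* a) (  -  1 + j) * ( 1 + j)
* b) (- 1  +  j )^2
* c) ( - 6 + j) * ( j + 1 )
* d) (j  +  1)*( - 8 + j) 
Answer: a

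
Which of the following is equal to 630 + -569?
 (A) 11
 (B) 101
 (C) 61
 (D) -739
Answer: C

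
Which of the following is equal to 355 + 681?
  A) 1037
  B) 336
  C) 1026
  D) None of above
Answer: D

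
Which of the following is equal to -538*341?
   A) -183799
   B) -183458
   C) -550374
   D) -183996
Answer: B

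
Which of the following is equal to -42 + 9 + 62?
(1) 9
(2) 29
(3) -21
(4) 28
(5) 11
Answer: 2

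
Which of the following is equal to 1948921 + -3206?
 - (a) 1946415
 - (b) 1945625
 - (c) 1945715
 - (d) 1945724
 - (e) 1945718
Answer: c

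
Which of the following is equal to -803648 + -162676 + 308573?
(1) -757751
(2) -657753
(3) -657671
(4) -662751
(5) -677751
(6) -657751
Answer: 6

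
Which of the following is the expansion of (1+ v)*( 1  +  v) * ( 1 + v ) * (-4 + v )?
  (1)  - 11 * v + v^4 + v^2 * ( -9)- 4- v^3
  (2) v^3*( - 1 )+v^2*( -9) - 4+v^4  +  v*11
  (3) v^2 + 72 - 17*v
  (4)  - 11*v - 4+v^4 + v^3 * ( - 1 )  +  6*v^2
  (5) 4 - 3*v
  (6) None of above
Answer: 1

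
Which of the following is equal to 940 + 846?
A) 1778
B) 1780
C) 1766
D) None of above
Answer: D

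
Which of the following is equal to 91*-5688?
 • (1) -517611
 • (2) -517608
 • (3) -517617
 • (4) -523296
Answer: 2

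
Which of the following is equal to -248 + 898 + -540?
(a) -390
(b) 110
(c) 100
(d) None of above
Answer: b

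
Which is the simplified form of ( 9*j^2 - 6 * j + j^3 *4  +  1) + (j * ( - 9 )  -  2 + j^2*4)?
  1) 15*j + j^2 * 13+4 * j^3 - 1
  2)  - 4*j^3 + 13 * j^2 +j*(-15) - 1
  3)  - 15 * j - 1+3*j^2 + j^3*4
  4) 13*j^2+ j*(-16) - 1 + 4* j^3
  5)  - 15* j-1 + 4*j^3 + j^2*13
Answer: 5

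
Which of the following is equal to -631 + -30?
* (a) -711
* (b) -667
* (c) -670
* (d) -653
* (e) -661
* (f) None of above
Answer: e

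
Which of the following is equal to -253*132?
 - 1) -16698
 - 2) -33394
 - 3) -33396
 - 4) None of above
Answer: 3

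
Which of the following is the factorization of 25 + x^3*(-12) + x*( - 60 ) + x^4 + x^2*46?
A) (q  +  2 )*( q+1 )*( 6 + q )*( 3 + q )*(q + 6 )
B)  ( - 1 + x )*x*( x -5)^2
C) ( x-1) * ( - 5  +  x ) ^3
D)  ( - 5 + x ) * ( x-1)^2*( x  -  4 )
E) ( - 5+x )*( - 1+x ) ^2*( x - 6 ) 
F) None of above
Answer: F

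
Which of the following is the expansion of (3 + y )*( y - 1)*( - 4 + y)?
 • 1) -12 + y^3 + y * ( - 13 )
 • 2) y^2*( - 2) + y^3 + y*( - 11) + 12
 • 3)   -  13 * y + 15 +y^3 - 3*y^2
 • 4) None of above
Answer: 2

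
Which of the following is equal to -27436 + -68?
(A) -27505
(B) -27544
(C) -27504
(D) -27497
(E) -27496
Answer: C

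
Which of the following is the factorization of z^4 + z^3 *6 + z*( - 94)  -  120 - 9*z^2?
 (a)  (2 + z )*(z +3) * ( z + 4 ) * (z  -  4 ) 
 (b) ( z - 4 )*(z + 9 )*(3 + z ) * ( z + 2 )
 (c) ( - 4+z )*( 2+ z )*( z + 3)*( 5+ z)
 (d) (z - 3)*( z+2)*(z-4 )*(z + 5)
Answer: c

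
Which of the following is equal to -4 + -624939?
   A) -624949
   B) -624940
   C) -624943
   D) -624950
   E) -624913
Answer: C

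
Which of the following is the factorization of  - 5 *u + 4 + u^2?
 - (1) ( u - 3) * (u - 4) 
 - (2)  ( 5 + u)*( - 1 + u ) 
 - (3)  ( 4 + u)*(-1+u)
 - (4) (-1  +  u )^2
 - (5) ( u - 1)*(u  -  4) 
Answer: 5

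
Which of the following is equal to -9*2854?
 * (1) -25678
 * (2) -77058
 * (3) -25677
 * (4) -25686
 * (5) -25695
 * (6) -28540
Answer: 4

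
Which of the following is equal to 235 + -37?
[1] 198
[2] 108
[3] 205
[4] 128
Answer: 1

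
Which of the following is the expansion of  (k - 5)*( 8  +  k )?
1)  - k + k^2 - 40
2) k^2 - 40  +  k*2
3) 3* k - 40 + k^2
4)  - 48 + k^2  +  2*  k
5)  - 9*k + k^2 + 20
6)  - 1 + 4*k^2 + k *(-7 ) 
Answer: 3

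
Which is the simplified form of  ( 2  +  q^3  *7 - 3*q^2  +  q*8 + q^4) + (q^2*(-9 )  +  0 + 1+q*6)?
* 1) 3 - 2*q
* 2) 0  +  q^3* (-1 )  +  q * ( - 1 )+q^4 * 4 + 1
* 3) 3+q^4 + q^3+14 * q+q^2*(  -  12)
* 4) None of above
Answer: 4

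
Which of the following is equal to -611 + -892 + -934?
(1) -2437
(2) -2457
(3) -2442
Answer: 1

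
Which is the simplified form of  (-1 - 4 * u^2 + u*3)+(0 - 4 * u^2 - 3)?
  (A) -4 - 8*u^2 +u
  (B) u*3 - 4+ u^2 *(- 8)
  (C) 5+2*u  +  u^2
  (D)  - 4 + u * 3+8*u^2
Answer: B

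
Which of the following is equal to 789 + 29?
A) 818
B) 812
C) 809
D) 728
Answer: A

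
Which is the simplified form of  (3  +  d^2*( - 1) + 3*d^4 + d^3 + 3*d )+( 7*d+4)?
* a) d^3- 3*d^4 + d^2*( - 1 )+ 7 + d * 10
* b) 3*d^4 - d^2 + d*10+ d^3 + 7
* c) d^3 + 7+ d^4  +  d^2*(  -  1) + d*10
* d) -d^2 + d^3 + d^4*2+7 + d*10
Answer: b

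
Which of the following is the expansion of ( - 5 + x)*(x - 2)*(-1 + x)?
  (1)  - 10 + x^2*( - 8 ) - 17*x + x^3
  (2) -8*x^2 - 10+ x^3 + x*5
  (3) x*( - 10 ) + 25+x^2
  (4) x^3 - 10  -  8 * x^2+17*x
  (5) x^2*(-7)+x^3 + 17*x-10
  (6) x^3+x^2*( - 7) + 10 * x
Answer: 4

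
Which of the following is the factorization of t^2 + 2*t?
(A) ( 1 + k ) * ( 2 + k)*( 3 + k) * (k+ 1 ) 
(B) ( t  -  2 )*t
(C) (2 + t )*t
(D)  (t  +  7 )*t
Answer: C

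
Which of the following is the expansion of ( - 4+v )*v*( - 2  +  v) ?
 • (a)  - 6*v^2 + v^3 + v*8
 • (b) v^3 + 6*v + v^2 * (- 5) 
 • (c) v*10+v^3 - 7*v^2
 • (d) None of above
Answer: a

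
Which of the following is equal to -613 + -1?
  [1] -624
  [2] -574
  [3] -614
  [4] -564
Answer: 3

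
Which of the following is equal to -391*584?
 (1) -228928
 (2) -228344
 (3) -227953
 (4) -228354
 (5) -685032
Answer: 2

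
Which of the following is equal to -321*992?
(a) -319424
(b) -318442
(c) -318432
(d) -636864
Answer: c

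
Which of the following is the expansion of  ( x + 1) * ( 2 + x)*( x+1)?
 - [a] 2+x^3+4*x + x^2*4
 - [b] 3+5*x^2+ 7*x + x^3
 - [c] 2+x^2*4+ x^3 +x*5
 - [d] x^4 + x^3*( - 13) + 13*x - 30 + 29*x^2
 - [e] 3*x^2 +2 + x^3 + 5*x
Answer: c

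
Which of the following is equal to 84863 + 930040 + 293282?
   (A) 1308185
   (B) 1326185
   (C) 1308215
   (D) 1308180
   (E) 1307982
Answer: A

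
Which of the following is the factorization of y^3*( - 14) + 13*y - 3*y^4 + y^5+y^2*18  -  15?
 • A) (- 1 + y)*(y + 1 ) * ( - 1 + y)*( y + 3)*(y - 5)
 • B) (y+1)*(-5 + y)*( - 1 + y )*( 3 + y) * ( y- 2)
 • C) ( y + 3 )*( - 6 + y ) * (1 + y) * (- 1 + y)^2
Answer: A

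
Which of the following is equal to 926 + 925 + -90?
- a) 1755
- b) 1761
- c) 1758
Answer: b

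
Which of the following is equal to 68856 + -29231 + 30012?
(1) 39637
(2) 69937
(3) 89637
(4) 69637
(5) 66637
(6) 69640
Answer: 4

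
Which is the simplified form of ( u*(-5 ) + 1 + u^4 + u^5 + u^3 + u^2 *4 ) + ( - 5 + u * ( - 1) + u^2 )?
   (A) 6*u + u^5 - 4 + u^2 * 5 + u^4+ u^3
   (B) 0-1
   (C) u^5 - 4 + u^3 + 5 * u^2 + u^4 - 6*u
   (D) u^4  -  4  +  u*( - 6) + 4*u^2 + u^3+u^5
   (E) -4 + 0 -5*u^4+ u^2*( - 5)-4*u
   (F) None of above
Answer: C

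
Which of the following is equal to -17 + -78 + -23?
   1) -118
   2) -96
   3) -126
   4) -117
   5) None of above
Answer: 1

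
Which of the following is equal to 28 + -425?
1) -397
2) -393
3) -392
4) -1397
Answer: 1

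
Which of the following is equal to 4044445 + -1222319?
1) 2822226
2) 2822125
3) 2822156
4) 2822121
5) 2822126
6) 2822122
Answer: 5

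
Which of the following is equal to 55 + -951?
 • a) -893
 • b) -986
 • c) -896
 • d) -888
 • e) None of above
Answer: c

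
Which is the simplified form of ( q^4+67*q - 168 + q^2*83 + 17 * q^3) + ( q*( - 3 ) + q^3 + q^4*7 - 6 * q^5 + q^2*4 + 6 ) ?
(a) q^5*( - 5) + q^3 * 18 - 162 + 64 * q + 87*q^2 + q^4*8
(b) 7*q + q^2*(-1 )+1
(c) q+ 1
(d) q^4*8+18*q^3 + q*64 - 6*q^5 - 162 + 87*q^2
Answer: d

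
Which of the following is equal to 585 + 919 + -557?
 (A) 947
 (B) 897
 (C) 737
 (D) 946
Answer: A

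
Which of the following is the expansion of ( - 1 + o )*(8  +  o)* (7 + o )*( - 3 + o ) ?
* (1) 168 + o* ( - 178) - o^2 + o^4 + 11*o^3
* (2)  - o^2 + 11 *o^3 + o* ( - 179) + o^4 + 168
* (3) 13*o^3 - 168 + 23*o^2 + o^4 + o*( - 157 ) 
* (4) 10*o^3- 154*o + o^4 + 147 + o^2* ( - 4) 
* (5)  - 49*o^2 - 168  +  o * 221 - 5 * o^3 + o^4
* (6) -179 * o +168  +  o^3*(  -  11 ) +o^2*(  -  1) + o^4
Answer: 2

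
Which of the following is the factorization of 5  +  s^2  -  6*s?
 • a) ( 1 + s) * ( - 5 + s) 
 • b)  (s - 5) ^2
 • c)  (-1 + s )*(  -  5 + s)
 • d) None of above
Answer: c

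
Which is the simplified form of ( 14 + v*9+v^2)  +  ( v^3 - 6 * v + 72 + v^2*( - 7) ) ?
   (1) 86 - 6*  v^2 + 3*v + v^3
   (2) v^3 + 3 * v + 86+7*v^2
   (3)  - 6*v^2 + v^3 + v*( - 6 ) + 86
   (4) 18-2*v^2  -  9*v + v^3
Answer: 1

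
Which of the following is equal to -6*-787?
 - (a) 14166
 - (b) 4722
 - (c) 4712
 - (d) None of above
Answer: b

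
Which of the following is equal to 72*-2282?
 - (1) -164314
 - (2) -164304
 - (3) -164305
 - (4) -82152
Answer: 2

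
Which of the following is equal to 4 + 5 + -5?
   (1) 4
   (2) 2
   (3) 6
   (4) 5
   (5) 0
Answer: 1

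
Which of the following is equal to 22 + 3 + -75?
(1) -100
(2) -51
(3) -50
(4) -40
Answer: 3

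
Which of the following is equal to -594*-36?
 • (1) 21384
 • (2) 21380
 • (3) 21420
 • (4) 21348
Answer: 1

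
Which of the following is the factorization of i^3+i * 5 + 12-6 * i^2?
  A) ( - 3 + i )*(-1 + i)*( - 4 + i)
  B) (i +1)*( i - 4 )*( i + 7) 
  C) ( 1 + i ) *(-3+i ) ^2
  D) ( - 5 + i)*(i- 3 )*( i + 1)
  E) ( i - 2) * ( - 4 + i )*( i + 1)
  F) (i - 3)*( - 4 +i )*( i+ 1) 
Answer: F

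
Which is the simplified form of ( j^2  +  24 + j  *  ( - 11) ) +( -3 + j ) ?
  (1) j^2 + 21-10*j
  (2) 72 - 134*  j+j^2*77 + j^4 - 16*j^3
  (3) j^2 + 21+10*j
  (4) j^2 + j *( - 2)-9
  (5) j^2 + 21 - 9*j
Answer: 1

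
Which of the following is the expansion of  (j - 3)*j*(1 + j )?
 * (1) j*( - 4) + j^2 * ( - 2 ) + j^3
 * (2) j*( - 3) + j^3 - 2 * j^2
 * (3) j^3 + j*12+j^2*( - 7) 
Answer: 2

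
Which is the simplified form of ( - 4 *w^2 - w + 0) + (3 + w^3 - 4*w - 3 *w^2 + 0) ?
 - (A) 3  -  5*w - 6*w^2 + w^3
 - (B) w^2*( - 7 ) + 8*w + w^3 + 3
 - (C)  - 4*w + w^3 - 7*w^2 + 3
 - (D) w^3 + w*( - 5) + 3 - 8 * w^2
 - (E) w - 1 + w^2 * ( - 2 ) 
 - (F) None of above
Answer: F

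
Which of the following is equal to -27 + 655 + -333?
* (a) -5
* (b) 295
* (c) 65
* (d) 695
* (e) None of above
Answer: b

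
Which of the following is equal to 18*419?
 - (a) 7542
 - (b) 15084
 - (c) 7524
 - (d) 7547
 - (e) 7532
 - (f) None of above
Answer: a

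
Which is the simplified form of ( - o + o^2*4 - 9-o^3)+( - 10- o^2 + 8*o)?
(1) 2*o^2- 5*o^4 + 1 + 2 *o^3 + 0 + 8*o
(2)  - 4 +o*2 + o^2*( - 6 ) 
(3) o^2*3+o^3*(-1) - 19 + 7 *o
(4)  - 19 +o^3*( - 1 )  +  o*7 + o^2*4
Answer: 3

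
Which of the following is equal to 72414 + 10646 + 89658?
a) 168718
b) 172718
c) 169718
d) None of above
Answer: b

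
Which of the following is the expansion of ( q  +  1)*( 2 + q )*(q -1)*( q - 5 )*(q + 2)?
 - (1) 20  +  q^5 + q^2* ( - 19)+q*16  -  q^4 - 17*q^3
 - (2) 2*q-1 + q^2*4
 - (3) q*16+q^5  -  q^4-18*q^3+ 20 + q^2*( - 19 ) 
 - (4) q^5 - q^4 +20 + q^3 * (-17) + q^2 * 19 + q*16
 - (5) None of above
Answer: 1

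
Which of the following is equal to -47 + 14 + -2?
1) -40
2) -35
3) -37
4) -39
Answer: 2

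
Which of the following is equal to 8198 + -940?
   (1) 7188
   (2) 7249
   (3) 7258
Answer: 3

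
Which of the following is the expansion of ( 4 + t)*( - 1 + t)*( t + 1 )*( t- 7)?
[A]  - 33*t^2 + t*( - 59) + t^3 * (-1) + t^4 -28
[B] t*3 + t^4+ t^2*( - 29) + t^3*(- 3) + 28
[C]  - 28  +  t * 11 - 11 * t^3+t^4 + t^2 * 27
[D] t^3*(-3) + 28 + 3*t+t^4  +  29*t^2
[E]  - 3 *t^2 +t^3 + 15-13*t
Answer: B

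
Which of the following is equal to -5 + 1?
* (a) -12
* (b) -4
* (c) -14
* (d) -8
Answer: b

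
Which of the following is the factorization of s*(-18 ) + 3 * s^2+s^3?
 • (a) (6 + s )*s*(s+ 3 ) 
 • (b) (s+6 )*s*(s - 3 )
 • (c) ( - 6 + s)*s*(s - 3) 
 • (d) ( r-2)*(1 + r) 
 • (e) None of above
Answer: b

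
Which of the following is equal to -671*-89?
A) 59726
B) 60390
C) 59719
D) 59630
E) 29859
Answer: C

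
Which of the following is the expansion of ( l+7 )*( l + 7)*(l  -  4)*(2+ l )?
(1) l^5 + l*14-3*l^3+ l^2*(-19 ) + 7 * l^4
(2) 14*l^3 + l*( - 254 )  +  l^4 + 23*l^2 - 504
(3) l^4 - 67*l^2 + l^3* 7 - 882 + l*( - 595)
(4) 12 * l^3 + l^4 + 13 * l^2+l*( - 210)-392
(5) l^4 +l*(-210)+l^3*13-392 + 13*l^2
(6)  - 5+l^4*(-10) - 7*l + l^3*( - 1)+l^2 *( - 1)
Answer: 4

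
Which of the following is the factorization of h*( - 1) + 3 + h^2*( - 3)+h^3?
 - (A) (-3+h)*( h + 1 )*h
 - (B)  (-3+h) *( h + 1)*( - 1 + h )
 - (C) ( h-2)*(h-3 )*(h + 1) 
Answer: B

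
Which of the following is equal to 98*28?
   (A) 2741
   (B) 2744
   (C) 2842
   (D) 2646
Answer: B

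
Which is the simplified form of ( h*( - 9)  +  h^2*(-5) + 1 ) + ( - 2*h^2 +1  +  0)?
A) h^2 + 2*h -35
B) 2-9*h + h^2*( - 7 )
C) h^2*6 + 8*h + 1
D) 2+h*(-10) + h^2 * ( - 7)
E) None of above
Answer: B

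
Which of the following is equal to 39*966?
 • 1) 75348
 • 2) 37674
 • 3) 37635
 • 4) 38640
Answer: 2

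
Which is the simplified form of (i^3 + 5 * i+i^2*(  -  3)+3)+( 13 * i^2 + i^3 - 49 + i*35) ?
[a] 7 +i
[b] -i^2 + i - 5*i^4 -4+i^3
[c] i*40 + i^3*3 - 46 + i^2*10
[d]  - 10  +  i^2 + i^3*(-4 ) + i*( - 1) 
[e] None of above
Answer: e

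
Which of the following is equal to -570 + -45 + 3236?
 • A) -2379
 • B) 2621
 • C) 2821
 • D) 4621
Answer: B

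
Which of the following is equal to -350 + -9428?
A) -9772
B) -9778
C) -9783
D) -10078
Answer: B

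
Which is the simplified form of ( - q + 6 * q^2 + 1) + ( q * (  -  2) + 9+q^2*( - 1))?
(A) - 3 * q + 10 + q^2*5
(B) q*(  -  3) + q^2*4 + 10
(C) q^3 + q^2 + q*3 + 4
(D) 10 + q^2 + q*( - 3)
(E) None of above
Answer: A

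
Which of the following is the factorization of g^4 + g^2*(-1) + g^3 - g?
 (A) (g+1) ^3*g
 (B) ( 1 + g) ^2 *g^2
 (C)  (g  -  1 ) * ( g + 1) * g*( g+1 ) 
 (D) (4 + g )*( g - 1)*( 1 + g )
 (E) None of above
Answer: C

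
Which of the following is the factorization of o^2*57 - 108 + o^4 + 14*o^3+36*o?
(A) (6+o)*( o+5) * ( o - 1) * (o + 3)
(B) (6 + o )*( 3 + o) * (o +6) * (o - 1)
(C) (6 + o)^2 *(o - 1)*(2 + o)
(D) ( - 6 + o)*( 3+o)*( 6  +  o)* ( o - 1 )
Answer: B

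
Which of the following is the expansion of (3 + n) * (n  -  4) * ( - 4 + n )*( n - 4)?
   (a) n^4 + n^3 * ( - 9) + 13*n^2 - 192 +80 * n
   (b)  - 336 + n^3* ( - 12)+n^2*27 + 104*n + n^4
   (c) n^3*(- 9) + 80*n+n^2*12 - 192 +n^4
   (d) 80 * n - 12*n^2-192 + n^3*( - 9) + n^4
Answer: c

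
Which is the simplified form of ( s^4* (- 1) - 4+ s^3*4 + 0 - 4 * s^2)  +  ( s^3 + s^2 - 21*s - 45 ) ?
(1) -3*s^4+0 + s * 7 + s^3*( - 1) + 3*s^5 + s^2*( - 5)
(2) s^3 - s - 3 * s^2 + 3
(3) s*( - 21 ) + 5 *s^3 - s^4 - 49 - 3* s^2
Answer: 3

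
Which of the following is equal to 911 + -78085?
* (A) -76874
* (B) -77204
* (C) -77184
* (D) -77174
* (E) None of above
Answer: D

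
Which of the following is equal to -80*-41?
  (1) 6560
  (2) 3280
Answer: 2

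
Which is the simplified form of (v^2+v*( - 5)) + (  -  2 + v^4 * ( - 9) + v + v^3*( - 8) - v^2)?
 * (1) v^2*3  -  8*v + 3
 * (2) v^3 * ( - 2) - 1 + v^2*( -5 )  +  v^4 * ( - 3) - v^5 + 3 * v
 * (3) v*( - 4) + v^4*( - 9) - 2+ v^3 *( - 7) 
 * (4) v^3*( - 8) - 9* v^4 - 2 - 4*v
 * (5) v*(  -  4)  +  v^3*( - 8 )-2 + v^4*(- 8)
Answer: 4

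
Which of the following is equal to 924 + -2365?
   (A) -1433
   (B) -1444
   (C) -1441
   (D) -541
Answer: C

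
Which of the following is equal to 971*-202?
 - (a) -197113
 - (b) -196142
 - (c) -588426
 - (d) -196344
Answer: b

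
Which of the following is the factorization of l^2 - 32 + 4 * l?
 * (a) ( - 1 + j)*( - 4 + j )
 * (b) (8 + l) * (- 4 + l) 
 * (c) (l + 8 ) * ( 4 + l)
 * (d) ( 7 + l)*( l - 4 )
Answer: b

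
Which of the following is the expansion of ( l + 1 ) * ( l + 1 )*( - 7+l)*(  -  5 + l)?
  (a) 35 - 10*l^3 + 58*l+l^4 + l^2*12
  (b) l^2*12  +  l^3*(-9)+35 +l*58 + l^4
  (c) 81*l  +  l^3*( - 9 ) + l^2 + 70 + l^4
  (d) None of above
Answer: a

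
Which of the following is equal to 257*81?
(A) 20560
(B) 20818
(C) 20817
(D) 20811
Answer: C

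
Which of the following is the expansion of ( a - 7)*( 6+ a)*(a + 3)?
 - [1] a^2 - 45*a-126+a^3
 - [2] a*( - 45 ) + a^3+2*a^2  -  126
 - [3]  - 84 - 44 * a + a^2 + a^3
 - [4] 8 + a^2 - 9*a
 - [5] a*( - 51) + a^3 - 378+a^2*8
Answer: 2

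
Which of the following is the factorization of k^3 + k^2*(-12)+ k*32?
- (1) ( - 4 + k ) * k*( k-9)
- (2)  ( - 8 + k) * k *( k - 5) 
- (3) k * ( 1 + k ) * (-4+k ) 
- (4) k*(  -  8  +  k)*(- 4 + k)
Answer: 4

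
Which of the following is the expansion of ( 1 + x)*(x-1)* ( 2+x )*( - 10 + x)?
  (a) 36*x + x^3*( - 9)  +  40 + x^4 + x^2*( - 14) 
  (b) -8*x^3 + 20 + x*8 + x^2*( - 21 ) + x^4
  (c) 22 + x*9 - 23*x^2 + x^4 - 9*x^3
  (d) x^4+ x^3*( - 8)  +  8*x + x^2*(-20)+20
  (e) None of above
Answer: b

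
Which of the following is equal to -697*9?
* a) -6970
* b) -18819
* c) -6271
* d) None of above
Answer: d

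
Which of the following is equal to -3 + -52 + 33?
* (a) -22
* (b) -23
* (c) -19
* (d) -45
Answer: a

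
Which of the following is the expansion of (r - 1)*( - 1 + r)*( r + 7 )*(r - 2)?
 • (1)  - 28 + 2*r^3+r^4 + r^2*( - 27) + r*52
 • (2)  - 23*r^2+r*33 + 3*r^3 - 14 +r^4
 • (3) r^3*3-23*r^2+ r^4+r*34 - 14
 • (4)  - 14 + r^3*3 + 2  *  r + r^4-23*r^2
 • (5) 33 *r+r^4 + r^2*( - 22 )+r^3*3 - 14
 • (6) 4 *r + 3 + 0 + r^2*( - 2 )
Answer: 2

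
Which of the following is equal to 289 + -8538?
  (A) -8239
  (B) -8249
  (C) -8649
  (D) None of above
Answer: B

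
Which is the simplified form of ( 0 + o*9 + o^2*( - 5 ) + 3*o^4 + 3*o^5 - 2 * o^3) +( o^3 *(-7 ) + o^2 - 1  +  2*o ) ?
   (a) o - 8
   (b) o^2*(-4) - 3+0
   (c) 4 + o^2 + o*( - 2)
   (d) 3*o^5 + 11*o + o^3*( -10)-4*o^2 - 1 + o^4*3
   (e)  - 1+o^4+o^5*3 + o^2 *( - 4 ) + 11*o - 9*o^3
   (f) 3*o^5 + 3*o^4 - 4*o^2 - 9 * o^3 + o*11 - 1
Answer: f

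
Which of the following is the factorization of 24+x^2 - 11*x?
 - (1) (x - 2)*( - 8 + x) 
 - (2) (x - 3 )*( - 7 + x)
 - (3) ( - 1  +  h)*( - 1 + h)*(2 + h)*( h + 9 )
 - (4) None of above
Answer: 4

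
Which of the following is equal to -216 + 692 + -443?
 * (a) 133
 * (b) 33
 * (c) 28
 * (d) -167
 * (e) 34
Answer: b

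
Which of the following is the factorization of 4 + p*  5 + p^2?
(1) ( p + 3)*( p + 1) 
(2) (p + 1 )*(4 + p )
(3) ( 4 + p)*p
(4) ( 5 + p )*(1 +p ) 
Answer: 2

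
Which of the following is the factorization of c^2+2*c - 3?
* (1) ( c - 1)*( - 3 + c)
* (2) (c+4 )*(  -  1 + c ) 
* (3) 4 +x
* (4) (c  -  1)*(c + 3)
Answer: 4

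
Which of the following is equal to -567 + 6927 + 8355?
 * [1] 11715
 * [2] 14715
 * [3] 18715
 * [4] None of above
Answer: 2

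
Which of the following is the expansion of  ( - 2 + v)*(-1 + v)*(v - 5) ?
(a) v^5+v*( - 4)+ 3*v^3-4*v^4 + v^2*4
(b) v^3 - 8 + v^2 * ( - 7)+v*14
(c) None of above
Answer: c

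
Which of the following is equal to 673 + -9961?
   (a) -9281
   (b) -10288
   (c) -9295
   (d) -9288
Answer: d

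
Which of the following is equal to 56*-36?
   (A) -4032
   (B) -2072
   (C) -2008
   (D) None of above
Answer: D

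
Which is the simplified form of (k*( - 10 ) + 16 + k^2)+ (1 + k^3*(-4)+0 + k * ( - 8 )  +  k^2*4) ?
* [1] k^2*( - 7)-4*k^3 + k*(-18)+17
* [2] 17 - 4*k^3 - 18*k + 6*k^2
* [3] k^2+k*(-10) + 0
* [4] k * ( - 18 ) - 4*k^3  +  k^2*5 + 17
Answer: 4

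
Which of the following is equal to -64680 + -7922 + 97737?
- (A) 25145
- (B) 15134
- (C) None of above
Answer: C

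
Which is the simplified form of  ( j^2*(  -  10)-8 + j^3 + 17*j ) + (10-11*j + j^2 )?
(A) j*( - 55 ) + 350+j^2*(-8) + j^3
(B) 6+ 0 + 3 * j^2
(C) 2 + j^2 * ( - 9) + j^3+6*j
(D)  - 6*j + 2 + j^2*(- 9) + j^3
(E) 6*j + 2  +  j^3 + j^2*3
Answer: C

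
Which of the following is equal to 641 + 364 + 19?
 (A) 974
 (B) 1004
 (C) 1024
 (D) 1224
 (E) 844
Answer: C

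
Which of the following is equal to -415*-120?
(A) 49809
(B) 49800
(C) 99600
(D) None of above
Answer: B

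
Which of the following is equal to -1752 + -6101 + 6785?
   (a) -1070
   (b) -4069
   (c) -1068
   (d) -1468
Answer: c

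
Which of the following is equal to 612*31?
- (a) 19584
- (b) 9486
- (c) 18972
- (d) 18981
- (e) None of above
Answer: c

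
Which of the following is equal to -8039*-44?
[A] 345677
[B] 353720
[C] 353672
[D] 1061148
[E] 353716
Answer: E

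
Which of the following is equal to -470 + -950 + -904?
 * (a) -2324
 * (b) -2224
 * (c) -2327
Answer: a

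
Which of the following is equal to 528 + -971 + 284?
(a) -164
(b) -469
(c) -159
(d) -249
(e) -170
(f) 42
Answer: c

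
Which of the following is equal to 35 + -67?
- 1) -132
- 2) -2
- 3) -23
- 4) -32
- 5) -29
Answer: 4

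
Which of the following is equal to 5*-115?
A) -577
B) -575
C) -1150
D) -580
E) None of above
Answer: B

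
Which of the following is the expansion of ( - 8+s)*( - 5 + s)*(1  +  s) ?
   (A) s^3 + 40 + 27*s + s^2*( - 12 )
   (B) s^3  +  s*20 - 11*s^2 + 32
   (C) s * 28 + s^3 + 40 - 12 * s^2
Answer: A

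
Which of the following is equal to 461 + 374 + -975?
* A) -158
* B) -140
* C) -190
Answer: B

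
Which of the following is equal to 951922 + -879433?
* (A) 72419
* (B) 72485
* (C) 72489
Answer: C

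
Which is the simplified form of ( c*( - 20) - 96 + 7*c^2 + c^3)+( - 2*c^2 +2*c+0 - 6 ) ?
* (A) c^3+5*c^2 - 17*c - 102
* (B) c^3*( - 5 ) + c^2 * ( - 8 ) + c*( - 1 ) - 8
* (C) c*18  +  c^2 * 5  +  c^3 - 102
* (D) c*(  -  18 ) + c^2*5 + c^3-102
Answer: D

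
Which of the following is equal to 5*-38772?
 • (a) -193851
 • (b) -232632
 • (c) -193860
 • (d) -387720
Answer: c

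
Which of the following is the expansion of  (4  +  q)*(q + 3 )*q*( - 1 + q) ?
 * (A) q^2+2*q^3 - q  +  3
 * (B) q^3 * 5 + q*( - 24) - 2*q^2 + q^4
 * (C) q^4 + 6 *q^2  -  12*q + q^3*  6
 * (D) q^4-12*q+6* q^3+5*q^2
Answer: D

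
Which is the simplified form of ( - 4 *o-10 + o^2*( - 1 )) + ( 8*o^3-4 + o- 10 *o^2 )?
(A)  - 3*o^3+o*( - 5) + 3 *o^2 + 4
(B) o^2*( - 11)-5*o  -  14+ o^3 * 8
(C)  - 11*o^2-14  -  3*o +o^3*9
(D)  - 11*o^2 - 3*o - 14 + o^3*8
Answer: D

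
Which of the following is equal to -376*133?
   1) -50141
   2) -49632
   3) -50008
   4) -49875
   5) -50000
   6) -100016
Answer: 3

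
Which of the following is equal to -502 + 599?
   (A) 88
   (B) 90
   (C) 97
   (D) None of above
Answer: C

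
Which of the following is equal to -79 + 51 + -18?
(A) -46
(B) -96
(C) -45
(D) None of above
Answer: A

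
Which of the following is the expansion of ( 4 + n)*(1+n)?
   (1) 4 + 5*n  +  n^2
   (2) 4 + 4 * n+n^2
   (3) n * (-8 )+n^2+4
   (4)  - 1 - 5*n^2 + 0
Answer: 1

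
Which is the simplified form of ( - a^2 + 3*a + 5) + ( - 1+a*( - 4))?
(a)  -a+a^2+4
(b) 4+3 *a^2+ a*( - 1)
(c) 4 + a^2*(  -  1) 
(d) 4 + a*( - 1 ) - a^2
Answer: d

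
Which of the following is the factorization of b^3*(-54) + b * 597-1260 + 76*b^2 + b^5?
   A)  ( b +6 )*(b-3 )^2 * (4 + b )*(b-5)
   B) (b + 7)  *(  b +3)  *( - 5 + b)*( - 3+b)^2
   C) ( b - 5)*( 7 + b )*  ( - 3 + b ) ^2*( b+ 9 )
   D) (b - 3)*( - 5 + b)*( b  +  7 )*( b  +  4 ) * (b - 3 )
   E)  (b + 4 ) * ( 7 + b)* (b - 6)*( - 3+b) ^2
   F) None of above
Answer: D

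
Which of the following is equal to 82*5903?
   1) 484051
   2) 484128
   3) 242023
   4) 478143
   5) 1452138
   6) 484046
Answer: 6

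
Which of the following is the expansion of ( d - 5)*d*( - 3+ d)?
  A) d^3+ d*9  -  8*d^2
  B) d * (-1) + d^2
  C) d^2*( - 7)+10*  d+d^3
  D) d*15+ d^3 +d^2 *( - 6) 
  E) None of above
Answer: E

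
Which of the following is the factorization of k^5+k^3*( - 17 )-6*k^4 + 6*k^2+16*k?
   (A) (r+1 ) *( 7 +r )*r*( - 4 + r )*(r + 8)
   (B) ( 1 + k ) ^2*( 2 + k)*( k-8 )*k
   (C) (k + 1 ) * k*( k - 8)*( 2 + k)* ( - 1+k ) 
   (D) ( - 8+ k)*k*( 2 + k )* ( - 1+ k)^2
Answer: C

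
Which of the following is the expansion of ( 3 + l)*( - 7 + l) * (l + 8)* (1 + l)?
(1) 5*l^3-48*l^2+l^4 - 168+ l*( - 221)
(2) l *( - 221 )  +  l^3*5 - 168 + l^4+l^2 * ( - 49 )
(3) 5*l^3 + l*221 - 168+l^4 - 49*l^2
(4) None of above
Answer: 2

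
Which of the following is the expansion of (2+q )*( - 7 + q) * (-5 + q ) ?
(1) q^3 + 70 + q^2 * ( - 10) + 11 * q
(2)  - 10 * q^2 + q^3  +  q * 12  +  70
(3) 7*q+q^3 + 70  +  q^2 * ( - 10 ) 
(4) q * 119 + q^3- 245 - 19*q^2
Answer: 1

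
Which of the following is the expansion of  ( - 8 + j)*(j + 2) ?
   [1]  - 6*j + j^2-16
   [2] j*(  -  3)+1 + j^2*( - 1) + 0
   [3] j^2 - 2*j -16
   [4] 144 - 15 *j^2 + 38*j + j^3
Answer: 1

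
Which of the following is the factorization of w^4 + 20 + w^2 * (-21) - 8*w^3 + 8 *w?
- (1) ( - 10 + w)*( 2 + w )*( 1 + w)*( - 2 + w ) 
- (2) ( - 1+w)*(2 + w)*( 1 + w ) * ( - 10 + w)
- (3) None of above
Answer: 2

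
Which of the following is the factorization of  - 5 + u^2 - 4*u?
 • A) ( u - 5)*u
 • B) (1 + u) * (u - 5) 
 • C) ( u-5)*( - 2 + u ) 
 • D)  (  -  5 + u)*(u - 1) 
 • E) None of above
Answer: B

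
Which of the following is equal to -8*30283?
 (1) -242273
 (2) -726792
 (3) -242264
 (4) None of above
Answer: 3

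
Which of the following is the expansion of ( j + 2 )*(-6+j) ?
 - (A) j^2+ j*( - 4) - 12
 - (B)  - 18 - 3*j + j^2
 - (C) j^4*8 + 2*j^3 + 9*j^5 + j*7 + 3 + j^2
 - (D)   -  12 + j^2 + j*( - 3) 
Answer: A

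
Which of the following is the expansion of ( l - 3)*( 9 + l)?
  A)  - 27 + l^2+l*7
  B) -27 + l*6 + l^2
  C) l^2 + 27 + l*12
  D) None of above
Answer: B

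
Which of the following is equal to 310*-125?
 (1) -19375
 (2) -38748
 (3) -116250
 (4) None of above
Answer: 4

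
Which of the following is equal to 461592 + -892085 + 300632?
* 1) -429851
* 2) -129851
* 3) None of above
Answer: 3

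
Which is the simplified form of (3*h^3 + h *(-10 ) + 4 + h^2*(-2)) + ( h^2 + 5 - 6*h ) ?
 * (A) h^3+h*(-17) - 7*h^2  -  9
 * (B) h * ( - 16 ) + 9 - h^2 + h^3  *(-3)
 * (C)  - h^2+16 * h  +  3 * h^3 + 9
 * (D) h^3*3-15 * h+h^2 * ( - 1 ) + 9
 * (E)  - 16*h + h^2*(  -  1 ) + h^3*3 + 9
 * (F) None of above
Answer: E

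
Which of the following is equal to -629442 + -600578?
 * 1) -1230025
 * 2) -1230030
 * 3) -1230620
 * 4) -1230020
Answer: 4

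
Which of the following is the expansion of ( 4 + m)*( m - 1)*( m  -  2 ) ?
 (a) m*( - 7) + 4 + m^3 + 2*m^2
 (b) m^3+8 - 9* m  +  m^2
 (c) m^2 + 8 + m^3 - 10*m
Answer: c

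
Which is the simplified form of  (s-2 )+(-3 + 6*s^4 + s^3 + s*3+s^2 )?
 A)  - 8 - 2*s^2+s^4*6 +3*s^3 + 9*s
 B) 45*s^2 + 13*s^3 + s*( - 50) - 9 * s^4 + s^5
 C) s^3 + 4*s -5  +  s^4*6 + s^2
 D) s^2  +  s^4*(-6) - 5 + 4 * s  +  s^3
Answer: C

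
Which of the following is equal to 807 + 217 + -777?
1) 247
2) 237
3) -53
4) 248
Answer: 1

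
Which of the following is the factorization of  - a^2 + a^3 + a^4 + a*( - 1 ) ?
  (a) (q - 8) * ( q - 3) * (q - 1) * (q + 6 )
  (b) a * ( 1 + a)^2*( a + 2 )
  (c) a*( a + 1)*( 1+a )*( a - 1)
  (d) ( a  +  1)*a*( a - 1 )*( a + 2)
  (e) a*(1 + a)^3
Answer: c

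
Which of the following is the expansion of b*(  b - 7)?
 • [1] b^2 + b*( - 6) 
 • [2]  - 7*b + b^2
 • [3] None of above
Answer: 2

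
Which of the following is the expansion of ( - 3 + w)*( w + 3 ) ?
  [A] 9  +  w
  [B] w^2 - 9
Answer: B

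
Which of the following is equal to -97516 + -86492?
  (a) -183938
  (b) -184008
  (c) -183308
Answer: b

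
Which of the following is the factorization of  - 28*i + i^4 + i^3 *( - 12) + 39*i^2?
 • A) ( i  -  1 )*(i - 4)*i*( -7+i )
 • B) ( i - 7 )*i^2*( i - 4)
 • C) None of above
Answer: A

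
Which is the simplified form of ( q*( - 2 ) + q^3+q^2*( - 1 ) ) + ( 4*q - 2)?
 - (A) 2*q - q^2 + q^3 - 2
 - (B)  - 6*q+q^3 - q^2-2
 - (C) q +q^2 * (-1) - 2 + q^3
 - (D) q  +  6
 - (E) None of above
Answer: A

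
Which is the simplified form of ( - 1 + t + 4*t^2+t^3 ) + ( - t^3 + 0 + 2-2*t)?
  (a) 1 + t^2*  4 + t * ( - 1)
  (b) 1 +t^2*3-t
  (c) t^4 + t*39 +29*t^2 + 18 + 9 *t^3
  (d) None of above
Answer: a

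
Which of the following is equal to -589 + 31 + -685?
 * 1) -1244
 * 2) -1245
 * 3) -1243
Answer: 3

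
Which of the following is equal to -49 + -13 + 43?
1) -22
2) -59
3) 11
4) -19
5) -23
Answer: 4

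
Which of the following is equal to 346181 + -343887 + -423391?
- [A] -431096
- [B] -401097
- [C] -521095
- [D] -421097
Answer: D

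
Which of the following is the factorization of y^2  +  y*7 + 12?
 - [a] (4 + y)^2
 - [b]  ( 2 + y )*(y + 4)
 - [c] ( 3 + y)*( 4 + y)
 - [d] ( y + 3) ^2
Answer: c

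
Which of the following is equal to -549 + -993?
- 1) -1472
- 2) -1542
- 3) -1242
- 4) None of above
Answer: 2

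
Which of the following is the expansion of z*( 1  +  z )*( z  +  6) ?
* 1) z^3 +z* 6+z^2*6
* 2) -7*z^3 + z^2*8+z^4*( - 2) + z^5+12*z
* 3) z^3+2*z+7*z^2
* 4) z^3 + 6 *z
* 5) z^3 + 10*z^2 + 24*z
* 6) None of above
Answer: 6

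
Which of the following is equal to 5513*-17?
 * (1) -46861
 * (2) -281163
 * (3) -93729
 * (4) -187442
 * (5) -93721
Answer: 5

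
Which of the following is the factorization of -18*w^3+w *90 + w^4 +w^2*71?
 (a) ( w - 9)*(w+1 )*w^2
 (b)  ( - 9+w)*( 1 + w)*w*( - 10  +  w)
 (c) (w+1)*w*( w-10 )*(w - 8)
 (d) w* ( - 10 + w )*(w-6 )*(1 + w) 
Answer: b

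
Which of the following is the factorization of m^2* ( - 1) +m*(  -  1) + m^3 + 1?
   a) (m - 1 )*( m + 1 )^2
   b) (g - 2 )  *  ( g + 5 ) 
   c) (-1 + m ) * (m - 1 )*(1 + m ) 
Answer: c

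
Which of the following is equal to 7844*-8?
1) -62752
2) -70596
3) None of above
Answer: 1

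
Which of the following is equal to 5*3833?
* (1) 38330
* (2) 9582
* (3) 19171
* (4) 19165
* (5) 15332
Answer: 4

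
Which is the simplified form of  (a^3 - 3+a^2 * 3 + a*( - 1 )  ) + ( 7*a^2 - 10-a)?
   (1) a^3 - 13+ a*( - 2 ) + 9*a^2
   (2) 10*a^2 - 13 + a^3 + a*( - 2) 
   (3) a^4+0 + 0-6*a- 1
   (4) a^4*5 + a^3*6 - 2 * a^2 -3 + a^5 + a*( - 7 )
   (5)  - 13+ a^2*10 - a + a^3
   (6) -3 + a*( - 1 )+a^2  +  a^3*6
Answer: 2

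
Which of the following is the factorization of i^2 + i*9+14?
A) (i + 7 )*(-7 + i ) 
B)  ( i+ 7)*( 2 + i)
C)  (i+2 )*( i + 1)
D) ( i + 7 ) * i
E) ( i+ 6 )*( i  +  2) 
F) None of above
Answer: B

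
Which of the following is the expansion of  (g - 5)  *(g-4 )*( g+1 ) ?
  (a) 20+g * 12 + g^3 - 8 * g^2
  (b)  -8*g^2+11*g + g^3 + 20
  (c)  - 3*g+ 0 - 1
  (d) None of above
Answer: b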